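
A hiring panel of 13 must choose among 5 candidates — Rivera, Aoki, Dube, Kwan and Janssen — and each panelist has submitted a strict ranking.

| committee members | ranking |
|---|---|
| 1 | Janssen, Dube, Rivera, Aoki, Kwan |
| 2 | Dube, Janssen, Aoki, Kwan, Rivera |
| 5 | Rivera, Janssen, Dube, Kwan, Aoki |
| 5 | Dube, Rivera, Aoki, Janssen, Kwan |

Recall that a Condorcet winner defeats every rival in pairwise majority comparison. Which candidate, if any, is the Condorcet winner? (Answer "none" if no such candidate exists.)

Dube

Pairwise majorities:
Rivera vs Aoki: 11 to 2, Rivera.
Rivera vs Dube: 5 to 8, Dube.
Rivera vs Kwan: Rivera is ranked higher on 1+5+5 = 11 ballots, Kwan on 2. Rivera wins 11–2.
Rivera vs Janssen: 10 to 3, Rivera.
Aoki vs Dube: 0 to 13, Dube.
Aoki vs Kwan: Aoki preferred on 1+2+5 = 8 ballots; Aoki wins 8–5.
Aoki vs Janssen: Aoki preferred on 5 ballots; Janssen wins 8–5.
Dube vs Kwan: 1+2+5+5 = 13 for Dube, 0 for Kwan — Dube by 13–0.
Dube vs Janssen: 2+5 = 7 for Dube, 6 for Janssen — Dube by 7–6.
Kwan vs Janssen: Kwan is ranked higher on 0 ballots, Janssen on 13. Janssen wins 13–0.
Dube beats each of Rivera, Aoki, Kwan, Janssen — Dube is the Condorcet winner.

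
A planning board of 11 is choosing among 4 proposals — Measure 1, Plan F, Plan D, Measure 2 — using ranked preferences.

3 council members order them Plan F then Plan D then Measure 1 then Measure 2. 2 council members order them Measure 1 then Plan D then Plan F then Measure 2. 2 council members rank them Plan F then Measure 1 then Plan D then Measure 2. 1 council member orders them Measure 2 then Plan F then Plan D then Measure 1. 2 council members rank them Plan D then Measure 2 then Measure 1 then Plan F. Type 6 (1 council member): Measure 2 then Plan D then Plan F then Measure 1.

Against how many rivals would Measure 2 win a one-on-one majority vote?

0

Measure 2 against each rival (11 council members):
Measure 2 vs Measure 1: Measure 1 wins 7–4.
Measure 2 vs Plan F: Measure 2 preferred on 1+2+1 = 4 ballots; Plan F wins 7–4.
Measure 2 vs Plan D: Plan D wins 9–2.
Measure 2 beats no one; loses to Measure 1, Plan F, Plan D — 0 pairwise wins.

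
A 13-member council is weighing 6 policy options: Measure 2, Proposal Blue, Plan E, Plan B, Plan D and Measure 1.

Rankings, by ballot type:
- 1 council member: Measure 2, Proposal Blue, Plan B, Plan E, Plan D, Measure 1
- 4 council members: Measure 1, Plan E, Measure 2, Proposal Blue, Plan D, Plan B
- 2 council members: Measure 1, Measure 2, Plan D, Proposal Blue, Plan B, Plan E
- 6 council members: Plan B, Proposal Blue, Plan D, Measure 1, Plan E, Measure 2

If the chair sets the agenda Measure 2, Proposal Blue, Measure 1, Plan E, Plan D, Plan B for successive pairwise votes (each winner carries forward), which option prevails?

Round 1: Measure 2 vs Proposal Blue — 7–6, Measure 2 advances.
Round 2: Measure 2 vs Measure 1 — 1–12, Measure 1 advances.
Round 3: Measure 1 vs Plan E — 12–1, Measure 1 advances.
Round 4: Measure 1 vs Plan D — 6–7, Plan D advances.
Round 5: Plan D vs Plan B — 6–7, Plan B advances.
The agenda winner is Plan B.

Plan B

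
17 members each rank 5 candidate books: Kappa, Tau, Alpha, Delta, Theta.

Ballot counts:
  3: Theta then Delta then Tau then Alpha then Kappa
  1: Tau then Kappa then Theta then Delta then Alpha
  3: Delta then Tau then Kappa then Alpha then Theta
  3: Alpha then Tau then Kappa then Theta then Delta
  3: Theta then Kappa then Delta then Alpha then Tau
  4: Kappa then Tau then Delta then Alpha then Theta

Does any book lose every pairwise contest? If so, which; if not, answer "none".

none

Head-to-head results (17 members):
Kappa vs Tau: Kappa is ranked higher on 3+4 = 7 ballots, Tau on 10. Tau wins 10–7.
Kappa vs Alpha: Kappa is ranked higher on 1+3+3+4 = 11 ballots, Alpha on 6. Kappa wins 11–6.
Kappa vs Delta: 1+3+3+4 = 11 for Kappa, 6 for Delta — Kappa by 11–6.
Kappa vs Theta: 11 to 6, Kappa.
Tau vs Alpha: Tau wins 11–6.
Tau vs Delta: 8 to 9, Delta.
Tau vs Theta: Tau, 11–6.
Alpha vs Delta: Delta, 14–3.
Alpha vs Theta: Alpha, 10–7.
Delta vs Theta: Theta wins 10–7.
No book is winless: Kappa beats Alpha; Tau beats Kappa; Alpha beats Theta; Delta beats Tau; Theta beats Delta. There is no Condorcet loser.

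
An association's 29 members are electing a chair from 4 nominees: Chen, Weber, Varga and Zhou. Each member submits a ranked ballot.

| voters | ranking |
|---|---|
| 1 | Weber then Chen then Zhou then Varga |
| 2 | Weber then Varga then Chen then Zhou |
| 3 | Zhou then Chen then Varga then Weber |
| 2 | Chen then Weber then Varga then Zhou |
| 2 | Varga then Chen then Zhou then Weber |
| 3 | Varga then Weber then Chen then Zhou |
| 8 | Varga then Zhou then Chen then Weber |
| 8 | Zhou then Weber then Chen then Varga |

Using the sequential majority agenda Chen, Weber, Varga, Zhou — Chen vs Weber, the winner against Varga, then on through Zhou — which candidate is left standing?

Varga

Round 1: Chen vs Weber — 15–14, Chen advances.
Round 2: Chen vs Varga — 14–15, Varga advances.
Round 3: Varga vs Zhou — 17–12, Varga advances.
The agenda winner is Varga.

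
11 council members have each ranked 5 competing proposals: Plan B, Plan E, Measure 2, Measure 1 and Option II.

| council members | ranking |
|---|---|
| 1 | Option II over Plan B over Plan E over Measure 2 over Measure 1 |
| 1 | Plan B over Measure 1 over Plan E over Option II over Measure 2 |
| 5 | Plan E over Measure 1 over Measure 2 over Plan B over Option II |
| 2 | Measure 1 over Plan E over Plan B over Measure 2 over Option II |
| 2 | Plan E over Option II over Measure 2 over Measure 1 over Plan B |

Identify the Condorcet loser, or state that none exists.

Pairwise majorities:
Plan B vs Plan E: 1+1 = 2 for Plan B, 9 for Plan E — Plan E by 9–2.
Plan B–Measure 2: Measure 2 7–4.
Plan B vs Measure 1: Measure 1, 9–2.
Plan B vs Option II: Plan B is ranked higher on 1+5+2 = 8 ballots, Option II on 3. Plan B wins 8–3.
Plan E vs Measure 2: Plan E wins 11–0.
Plan E vs Measure 1: 8 to 3, Plan E.
Plan E vs Option II: Plan E preferred on 1+5+2+2 = 10 ballots; Plan E wins 10–1.
Measure 2 vs Measure 1: Measure 2 preferred on 1+2 = 3 ballots; Measure 1 wins 8–3.
Measure 2 vs Option II: Measure 2 wins 7–4.
Measure 1 vs Option II: 1+5+2 = 8 for Measure 1, 3 for Option II — Measure 1 by 8–3.
Option II loses to every other option — it is the Condorcet loser.

Option II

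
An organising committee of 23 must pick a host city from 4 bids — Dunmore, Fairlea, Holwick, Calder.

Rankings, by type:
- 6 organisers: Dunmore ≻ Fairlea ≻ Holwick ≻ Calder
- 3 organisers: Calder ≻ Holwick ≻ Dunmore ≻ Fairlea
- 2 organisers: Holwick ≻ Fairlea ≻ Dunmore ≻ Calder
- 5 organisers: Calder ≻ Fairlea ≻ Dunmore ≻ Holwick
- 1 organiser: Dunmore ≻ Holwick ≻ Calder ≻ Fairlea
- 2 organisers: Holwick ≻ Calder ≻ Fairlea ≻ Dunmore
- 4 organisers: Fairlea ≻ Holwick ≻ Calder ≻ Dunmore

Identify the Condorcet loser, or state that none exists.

Head-to-head results (23 organisers):
Dunmore vs Fairlea: 6+3+1 = 10 for Dunmore, 13 for Fairlea — Fairlea by 13–10.
Dunmore vs Holwick: Dunmore wins 12–11.
Dunmore vs Calder: Dunmore is ranked higher on 6+2+1 = 9 ballots, Calder on 14. Calder wins 14–9.
Fairlea vs Holwick: Fairlea, 15–8.
Fairlea vs Calder: Fairlea is ranked higher on 6+2+4 = 12 ballots, Calder on 11. Fairlea wins 12–11.
Holwick vs Calder: 6+2+1+2+4 = 15 for Holwick, 8 for Calder — Holwick by 15–8.
Every city wins at least one matchup (Dunmore beats Holwick; Fairlea beats Dunmore; Holwick beats Calder; Calder beats Dunmore), so there is no Condorcet loser.

none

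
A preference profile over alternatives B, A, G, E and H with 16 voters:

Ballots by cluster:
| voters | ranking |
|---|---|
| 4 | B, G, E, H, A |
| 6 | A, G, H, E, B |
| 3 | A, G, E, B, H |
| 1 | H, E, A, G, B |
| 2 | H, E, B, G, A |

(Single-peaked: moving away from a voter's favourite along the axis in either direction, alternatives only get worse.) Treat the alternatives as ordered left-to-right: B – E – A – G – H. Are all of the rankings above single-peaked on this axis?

no

Axis positions: B=1, E=2, A=3, G=4, H=5.
Cluster 1: ranking walks positions 1-4-2-5-3; G is ranked above E even though E lies between G and the peak B on the axis — preferences dip and rise again. Not single-peaked.
Cluster 2 (peak A at position 3): ranking walks positions 3-4-5-2-1, expanding outward from the peak — single-peaked.
Cluster 3 (peak A at position 3): ranking walks positions 3-4-2-1-5, expanding outward from the peak — single-peaked.
Cluster 4: ranking walks positions 5-2-3-4-1; E is ranked above G even though G lies between E and the peak H on the axis — preferences dip and rise again. Not single-peaked.
Cluster 5: ranking walks positions 5-2-1-4-3; E is ranked above G even though G lies between E and the peak H on the axis — preferences dip and rise again. Not single-peaked.
Cluster 1 violates single-peakedness, so the profile is not single-peaked on this axis.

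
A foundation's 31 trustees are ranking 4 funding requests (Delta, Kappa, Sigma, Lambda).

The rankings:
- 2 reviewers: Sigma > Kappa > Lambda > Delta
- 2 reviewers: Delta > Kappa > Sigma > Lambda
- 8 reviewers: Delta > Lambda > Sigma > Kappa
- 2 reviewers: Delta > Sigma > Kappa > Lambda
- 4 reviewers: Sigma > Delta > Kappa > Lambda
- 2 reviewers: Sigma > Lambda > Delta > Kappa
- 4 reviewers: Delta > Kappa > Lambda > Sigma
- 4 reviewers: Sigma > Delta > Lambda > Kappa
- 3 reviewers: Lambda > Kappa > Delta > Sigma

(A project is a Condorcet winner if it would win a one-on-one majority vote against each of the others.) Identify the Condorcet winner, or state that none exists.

Head-to-head results (31 reviewers):
Delta vs Kappa: Delta is ranked higher on 26 ballots, Kappa on 5. Delta wins 26–5.
Delta vs Sigma: 19 to 12, Delta.
Delta vs Lambda: 24 to 7, Delta.
Kappa vs Sigma: 9 to 22, Sigma.
Kappa vs Lambda: Kappa is ranked higher on 2+2+2+4+4 = 14 ballots, Lambda on 17. Lambda wins 17–14.
Sigma vs Lambda: 2+2+2+4+2+4 = 16 for Sigma, 15 for Lambda — Sigma by 16–15.
Delta beats each of Kappa, Sigma, Lambda — Delta is the Condorcet winner.

Delta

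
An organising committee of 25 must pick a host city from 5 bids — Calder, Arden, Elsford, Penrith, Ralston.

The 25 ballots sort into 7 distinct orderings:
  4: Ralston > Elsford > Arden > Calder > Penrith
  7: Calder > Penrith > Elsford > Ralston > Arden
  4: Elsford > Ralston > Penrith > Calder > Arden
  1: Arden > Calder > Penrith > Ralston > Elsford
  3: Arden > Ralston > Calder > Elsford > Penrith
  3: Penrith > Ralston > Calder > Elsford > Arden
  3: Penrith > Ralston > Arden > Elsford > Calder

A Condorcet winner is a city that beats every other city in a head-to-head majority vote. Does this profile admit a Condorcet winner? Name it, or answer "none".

Head-to-head results (25 organisers):
Calder vs Arden: 14 to 11, Calder.
Calder vs Elsford: Calder is ranked higher on 7+1+3+3 = 14 ballots, Elsford on 11. Calder wins 14–11.
Calder vs Penrith: Calder preferred on 4+7+1+3 = 15 ballots; Calder wins 15–10.
Calder vs Ralston: Ralston, 17–8.
Arden vs Elsford: 1+3+3 = 7 for Arden, 18 for Elsford — Elsford by 18–7.
Arden vs Penrith: 8 to 17, Penrith.
Arden–Ralston: Ralston 21–4.
Elsford vs Penrith: Elsford is ranked higher on 4+4+3 = 11 ballots, Penrith on 14. Penrith wins 14–11.
Elsford vs Ralston: 11 to 14, Ralston.
Penrith vs Ralston: Penrith, 14–11.
Each city drops at least one matchup (Calder loses to Ralston; Arden loses to Calder; Elsford loses to Calder; Penrith loses to Calder; Ralston loses to Penrith); the cycle Calder beats Penrith beats Ralston beats Calder rules out a Condorcet winner.

none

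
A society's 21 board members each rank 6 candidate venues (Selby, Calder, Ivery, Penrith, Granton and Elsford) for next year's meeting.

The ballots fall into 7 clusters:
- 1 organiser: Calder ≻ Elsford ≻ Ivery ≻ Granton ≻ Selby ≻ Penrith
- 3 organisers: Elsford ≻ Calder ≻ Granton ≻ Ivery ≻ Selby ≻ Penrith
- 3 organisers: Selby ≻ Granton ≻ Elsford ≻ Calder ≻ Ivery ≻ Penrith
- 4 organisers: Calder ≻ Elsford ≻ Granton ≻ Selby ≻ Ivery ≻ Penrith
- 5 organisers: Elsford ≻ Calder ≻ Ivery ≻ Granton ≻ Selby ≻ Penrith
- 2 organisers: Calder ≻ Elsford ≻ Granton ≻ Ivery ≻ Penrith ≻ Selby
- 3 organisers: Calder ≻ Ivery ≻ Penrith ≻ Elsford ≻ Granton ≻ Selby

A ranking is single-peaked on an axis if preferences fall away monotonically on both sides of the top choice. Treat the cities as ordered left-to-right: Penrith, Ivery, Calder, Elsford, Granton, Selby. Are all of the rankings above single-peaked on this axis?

yes

Axis positions: Penrith=1, Ivery=2, Calder=3, Elsford=4, Granton=5, Selby=6.
Cluster 1 (peak Calder at position 3): ranking walks positions 3-4-2-5-6-1, expanding outward from the peak — single-peaked.
Cluster 2 (peak Elsford at position 4): ranking walks positions 4-3-5-2-6-1, expanding outward from the peak — single-peaked.
Cluster 3 (peak Selby at position 6): ranking walks positions 6-5-4-3-2-1, expanding outward from the peak — single-peaked.
Cluster 4 (peak Calder at position 3): ranking walks positions 3-4-5-6-2-1, expanding outward from the peak — single-peaked.
Cluster 5 (peak Elsford at position 4): ranking walks positions 4-3-2-5-6-1, expanding outward from the peak — single-peaked.
Cluster 6 (peak Calder at position 3): ranking walks positions 3-4-5-2-1-6, expanding outward from the peak — single-peaked.
Cluster 7 (peak Calder at position 3): ranking walks positions 3-2-1-4-5-6, expanding outward from the peak — single-peaked.
Every ranking is single-peaked on this axis.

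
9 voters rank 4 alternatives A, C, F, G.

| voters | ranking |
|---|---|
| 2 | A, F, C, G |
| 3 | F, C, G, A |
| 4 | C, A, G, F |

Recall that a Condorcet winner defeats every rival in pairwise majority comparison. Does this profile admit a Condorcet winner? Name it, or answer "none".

Check each pair by majority over 9 ballots:
A vs C: 2 to 7, C.
A vs F: 6 to 3, A.
A vs G: 2+4 = 6 for A, 3 for G — A by 6–3.
C vs F: C preferred on 4 ballots; F wins 5–4.
C vs G: C is ranked higher on 2+3+4 = 9 ballots, G on 0. C wins 9–0.
F vs G: F is ranked higher on 2+3 = 5 ballots, G on 4. F wins 5–4.
No alternative is unbeaten: A loses to C; C loses to F; F loses to A; G loses to A. In particular A beats F beats C beats A is a majority cycle — no Condorcet winner exists.

none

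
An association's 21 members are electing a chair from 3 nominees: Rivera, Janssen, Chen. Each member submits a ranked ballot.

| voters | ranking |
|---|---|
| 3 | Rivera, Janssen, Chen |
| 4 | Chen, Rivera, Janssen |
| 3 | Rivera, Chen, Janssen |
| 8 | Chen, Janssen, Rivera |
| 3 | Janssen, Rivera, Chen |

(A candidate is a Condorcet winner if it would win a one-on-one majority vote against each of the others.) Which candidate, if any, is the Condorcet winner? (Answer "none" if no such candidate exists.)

Chen

Head-to-head results (21 voters):
Rivera vs Janssen: 10 to 11, Janssen.
Rivera vs Chen: Rivera preferred on 3+3+3 = 9 ballots; Chen wins 12–9.
Janssen vs Chen: 6 to 15, Chen.
Chen beats each of Rivera, Janssen — Chen is the Condorcet winner.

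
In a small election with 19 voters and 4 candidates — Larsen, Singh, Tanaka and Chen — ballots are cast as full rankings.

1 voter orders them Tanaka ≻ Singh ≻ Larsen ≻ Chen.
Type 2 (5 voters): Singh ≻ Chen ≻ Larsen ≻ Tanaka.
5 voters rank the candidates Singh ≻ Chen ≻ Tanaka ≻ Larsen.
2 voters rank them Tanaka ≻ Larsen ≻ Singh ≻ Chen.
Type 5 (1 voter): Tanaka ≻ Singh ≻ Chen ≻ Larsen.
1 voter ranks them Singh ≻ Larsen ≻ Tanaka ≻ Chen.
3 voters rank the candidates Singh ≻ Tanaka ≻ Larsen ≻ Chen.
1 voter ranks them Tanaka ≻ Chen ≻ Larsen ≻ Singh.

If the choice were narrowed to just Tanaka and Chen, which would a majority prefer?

Chen

Ballots ranking Tanaka above Chen: 1 + 2 + 1 + 1 + 3 + 1 = 9.
Ballots ranking Chen above Tanaka: 19 − 9 = 10.
Chen wins the head-to-head 10–9.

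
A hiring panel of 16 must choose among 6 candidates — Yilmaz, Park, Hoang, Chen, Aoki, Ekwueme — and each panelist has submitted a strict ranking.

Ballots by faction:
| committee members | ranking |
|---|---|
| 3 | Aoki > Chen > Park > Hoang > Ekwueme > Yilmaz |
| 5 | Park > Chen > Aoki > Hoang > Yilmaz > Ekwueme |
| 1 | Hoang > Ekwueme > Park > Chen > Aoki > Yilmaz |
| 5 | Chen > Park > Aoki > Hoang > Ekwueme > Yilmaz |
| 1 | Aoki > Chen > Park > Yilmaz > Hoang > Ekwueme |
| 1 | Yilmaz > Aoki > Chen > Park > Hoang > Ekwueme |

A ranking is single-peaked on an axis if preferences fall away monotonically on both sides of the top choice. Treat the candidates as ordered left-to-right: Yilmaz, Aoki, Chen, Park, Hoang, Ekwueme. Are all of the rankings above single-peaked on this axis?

Axis positions: Yilmaz=1, Aoki=2, Chen=3, Park=4, Hoang=5, Ekwueme=6.
Faction 1 (peak Aoki at position 2): ranking walks positions 2-3-4-5-6-1, expanding outward from the peak — single-peaked.
Faction 2 (peak Park at position 4): ranking walks positions 4-3-2-5-1-6, expanding outward from the peak — single-peaked.
Faction 3 (peak Hoang at position 5): ranking walks positions 5-6-4-3-2-1, expanding outward from the peak — single-peaked.
Faction 4 (peak Chen at position 3): ranking walks positions 3-4-2-5-6-1, expanding outward from the peak — single-peaked.
Faction 5 (peak Aoki at position 2): ranking walks positions 2-3-4-1-5-6, expanding outward from the peak — single-peaked.
Faction 6 (peak Yilmaz at position 1): ranking walks positions 1-2-3-4-5-6, expanding outward from the peak — single-peaked.
Every ranking is single-peaked on this axis.

yes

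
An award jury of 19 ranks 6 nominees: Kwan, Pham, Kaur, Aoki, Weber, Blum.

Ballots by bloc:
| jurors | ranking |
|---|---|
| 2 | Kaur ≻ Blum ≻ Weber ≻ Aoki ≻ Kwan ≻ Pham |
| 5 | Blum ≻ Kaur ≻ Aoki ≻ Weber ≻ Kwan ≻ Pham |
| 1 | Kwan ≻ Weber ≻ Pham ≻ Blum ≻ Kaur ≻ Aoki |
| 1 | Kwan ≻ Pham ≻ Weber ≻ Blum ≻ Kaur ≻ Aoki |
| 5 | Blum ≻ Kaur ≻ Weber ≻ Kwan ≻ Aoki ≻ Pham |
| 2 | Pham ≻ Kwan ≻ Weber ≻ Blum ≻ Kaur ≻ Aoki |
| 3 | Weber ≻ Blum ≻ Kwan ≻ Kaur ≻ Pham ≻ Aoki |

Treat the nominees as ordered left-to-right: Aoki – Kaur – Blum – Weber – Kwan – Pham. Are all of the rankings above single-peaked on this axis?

yes

Axis positions: Aoki=1, Kaur=2, Blum=3, Weber=4, Kwan=5, Pham=6.
Bloc 1 (peak Kaur at position 2): ranking walks positions 2-3-4-1-5-6, expanding outward from the peak — single-peaked.
Bloc 2 (peak Blum at position 3): ranking walks positions 3-2-1-4-5-6, expanding outward from the peak — single-peaked.
Bloc 3 (peak Kwan at position 5): ranking walks positions 5-4-6-3-2-1, expanding outward from the peak — single-peaked.
Bloc 4 (peak Kwan at position 5): ranking walks positions 5-6-4-3-2-1, expanding outward from the peak — single-peaked.
Bloc 5 (peak Blum at position 3): ranking walks positions 3-2-4-5-1-6, expanding outward from the peak — single-peaked.
Bloc 6 (peak Pham at position 6): ranking walks positions 6-5-4-3-2-1, expanding outward from the peak — single-peaked.
Bloc 7 (peak Weber at position 4): ranking walks positions 4-3-5-2-6-1, expanding outward from the peak — single-peaked.
Every ranking is single-peaked on this axis.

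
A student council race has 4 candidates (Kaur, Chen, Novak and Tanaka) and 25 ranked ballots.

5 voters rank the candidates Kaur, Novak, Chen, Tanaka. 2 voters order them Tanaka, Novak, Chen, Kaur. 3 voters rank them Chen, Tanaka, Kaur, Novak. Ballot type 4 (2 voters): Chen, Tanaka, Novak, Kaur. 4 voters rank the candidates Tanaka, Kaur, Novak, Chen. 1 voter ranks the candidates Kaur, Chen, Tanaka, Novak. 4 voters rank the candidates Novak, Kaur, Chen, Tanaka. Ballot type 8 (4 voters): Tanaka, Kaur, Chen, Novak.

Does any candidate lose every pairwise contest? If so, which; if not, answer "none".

none

Head-to-head results (25 voters):
Kaur–Chen: Kaur 18–7.
Kaur vs Novak: 17 to 8, Kaur.
Kaur vs Tanaka: 10 to 15, Tanaka.
Chen vs Novak: Novak wins 15–10.
Chen vs Tanaka: 15 to 10, Chen.
Novak vs Tanaka: 5+4 = 9 for Novak, 16 for Tanaka — Tanaka by 16–9.
Each candidate has at least one pairwise win (Kaur beats Chen; Chen beats Tanaka; Novak beats Chen; Tanaka beats Kaur) — no Condorcet loser.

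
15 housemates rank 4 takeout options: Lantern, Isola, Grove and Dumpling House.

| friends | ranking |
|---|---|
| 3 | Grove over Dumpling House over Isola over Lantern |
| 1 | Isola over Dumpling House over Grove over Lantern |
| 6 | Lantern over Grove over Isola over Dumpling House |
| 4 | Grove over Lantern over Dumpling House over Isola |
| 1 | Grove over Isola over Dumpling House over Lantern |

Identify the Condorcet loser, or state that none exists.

Pairwise majorities:
Lantern vs Isola: 10 to 5, Lantern.
Lantern vs Grove: Grove, 9–6.
Lantern vs Dumpling House: Lantern, 10–5.
Isola vs Grove: Isola preferred on 1 ballot; Grove wins 14–1.
Isola vs Dumpling House: Isola preferred on 1+6+1 = 8 ballots; Isola wins 8–7.
Grove–Dumpling House: Grove 14–1.
Only Dumpling House has no wins; Dumpling House is the Condorcet loser.

Dumpling House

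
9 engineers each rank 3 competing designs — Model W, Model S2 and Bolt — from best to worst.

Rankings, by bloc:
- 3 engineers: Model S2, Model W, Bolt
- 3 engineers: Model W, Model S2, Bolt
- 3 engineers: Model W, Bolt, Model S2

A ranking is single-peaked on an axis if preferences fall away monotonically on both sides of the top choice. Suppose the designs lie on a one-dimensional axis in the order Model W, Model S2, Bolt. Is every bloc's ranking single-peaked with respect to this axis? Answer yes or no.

Axis positions: Model W=1, Model S2=2, Bolt=3.
Bloc 1 (peak Model S2 at position 2): ranking walks positions 2-1-3, expanding outward from the peak — single-peaked.
Bloc 2 (peak Model W at position 1): ranking walks positions 1-2-3, expanding outward from the peak — single-peaked.
Bloc 3: ranking walks positions 1-3-2; Bolt is ranked above Model S2 even though Model S2 lies between Bolt and the peak Model W on the axis — preferences dip and rise again. Not single-peaked.
Bloc 3 violates single-peakedness, so the profile is not single-peaked on this axis.

no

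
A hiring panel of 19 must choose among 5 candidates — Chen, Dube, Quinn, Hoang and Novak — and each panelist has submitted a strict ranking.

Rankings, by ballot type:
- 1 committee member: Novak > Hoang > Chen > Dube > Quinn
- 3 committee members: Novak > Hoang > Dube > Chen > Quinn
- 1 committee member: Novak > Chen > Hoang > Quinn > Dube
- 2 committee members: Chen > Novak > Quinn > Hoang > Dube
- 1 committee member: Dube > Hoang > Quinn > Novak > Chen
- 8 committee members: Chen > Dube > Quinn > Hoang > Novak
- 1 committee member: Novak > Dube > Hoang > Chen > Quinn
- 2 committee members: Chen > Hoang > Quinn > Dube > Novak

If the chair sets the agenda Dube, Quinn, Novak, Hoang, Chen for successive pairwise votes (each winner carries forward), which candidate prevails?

Chen

Round 1: Dube vs Quinn — 14–5, Dube advances.
Round 2: Dube vs Novak — 11–8, Dube advances.
Round 3: Dube vs Hoang — 10–9, Dube advances.
Round 4: Dube vs Chen — 5–14, Chen advances.
Chen survives the agenda.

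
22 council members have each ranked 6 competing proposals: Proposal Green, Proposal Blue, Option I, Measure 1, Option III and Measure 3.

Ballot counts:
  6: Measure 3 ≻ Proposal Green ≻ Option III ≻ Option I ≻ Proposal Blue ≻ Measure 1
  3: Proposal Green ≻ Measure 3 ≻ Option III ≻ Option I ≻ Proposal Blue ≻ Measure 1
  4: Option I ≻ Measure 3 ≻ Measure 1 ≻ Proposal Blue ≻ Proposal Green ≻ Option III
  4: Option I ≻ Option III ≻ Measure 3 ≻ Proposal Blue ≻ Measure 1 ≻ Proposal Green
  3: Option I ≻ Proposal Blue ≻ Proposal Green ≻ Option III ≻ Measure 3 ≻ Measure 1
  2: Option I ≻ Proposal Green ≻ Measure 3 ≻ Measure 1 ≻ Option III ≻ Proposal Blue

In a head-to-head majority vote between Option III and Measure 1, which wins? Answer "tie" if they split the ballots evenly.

Ballots ranking Option III above Measure 1: 6 + 3 + 4 + 3 = 16.
Ballots ranking Measure 1 above Option III: 22 − 16 = 6.
Option III wins the head-to-head 16–6.

Option III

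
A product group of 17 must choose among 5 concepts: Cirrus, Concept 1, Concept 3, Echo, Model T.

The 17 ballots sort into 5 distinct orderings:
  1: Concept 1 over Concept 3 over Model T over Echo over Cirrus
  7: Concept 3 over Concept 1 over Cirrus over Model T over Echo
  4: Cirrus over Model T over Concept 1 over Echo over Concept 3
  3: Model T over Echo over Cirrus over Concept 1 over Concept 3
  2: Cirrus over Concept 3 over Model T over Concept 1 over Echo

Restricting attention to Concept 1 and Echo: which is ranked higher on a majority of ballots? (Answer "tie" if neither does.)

Concept 1

Ballots ranking Concept 1 above Echo: 1 + 7 + 4 + 2 = 14.
Ballots ranking Echo above Concept 1: 17 − 14 = 3.
Concept 1 wins the head-to-head 14–3.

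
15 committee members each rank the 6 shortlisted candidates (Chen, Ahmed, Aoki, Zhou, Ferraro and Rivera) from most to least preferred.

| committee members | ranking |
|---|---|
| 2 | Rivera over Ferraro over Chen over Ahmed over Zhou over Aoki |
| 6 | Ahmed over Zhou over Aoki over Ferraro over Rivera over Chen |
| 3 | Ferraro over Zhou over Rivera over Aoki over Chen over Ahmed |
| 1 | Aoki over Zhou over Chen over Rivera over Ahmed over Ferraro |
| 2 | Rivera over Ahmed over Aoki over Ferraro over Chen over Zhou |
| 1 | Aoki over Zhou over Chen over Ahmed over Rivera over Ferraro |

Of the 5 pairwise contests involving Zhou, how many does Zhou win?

4

Zhou against each rival (15 committee members):
Zhou–Chen: Zhou 11–4.
Zhou–Ahmed: Ahmed 10–5.
Zhou vs Aoki: Zhou, 11–4.
Zhou–Ferraro: Zhou 8–7.
Zhou vs Rivera: 6+3+1+1 = 11 for Zhou, 4 for Rivera — Zhou by 11–4.
Zhou beats Chen, Aoki, Ferraro, Rivera; loses to Ahmed — 4 pairwise wins.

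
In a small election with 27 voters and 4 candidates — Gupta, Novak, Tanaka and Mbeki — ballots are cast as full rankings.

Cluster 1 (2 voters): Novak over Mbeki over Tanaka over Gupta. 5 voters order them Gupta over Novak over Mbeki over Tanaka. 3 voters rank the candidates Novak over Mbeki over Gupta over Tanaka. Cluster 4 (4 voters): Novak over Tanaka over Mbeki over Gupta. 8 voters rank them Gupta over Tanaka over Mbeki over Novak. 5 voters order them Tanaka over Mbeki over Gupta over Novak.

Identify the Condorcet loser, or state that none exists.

Pairwise majorities:
Gupta vs Novak: Gupta wins 18–9.
Gupta vs Tanaka: Gupta wins 16–11.
Gupta vs Mbeki: 13 to 14, Mbeki.
Novak vs Tanaka: Novak, 14–13.
Novak vs Mbeki: Novak wins 14–13.
Tanaka vs Mbeki: 17 to 10, Tanaka.
No candidate is winless: Gupta beats Novak; Novak beats Tanaka; Tanaka beats Mbeki; Mbeki beats Gupta. There is no Condorcet loser.

none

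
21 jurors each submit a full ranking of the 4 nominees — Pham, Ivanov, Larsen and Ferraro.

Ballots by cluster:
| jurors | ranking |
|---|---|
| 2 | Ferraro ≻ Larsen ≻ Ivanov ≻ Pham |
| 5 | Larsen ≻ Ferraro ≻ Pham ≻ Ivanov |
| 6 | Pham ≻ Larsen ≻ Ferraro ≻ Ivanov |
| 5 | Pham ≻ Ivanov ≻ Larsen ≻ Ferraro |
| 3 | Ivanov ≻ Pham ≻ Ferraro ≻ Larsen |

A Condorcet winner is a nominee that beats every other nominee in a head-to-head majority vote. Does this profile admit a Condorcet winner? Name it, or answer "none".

Head-to-head results (21 jurors):
Pham–Ivanov: Pham 16–5.
Pham vs Larsen: Pham wins 14–7.
Pham vs Ferraro: Pham wins 14–7.
Ivanov vs Larsen: Larsen, 13–8.
Ivanov vs Ferraro: Ferraro wins 13–8.
Larsen vs Ferraro: Larsen, 16–5.
Pham wins every pairwise contest, so Pham is the Condorcet winner.

Pham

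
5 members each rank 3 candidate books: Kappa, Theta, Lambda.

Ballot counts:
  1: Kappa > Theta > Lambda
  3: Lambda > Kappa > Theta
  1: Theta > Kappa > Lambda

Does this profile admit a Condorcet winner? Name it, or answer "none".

Pairwise majorities:
Kappa–Theta: Kappa 4–1.
Kappa vs Lambda: Lambda, 3–2.
Theta–Lambda: Lambda 3–2.
Only Lambda has no losses; Lambda is the Condorcet winner.

Lambda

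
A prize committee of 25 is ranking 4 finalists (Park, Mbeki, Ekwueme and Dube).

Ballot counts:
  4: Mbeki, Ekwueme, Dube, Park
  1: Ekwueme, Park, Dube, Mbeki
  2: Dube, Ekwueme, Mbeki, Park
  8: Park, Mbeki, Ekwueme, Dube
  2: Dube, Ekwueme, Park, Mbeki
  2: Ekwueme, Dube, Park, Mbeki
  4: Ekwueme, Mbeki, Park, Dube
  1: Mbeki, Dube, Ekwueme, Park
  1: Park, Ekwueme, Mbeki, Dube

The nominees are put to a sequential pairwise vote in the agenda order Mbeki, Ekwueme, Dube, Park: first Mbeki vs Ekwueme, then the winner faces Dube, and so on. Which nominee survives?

Round 1: Mbeki vs Ekwueme — 13–12, Mbeki advances.
Round 2: Mbeki vs Dube — 18–7, Mbeki advances.
Round 3: Mbeki vs Park — 11–14, Park advances.
Park survives the agenda.

Park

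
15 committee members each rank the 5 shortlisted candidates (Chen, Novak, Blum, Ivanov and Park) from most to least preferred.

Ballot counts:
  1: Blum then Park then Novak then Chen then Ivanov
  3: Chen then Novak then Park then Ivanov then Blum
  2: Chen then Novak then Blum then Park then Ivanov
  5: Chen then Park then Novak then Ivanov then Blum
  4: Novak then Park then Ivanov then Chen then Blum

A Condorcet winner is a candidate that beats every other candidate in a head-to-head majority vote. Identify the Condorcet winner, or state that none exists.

Pairwise majorities:
Chen vs Novak: Chen wins 10–5.
Chen vs Blum: 14 to 1, Chen.
Chen vs Ivanov: Chen, 11–4.
Chen vs Park: Chen is ranked higher on 3+2+5 = 10 ballots, Park on 5. Chen wins 10–5.
Novak–Blum: Novak 14–1.
Novak–Ivanov: Novak 15–0.
Novak vs Park: 3+2+4 = 9 for Novak, 6 for Park — Novak by 9–6.
Blum vs Ivanov: Ivanov, 12–3.
Blum–Park: Park 12–3.
Ivanov vs Park: 0 to 15, Park.
Chen beats each of Novak, Blum, Ivanov, Park — Chen is the Condorcet winner.

Chen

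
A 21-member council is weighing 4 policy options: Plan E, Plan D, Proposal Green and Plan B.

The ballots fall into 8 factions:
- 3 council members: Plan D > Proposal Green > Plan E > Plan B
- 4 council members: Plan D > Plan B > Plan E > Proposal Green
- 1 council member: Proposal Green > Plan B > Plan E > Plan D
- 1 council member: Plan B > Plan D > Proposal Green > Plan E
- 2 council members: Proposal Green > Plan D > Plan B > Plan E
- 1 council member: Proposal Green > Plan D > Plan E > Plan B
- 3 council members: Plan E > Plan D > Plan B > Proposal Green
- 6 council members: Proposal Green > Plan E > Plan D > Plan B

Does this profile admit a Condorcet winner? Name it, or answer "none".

Check each pair by majority over 21 ballots:
Plan E vs Plan D: Plan E is ranked higher on 1+3+6 = 10 ballots, Plan D on 11. Plan D wins 11–10.
Plan E vs Proposal Green: Plan E is ranked higher on 4+3 = 7 ballots, Proposal Green on 14. Proposal Green wins 14–7.
Plan E vs Plan B: Plan E preferred on 3+1+3+6 = 13 ballots; Plan E wins 13–8.
Plan D vs Proposal Green: Plan D is ranked higher on 3+4+1+3 = 11 ballots, Proposal Green on 10. Plan D wins 11–10.
Plan D vs Plan B: Plan D preferred on 3+4+2+1+3+6 = 19 ballots; Plan D wins 19–2.
Proposal Green vs Plan B: Proposal Green is ranked higher on 3+1+2+1+6 = 13 ballots, Plan B on 8. Proposal Green wins 13–8.
Plan D defeats every rival head-to-head and is the Condorcet winner.

Plan D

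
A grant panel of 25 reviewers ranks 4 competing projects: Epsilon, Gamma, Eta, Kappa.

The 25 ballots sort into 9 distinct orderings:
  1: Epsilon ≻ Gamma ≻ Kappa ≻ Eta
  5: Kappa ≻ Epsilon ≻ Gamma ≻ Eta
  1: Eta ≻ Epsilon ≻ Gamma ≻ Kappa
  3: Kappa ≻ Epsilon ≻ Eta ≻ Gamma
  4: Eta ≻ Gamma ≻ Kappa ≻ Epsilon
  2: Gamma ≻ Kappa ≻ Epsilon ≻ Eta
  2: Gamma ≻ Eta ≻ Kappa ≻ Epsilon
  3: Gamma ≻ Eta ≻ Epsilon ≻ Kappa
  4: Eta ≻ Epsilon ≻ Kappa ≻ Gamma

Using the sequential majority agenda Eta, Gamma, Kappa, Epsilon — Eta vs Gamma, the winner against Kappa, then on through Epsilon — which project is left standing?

Round 1: Eta vs Gamma — 12–13, Gamma advances.
Round 2: Gamma vs Kappa — 13–12, Gamma advances.
Round 3: Gamma vs Epsilon — 11–14, Epsilon advances.
The agenda winner is Epsilon.

Epsilon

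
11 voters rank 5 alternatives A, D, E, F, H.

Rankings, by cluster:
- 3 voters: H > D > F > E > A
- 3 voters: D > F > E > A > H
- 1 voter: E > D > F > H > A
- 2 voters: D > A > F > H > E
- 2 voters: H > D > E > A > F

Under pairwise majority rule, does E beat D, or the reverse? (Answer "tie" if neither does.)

D

Ballots ranking E above D: 1.
Ballots ranking D above E: 11 − 1 = 10.
D wins the head-to-head 10–1.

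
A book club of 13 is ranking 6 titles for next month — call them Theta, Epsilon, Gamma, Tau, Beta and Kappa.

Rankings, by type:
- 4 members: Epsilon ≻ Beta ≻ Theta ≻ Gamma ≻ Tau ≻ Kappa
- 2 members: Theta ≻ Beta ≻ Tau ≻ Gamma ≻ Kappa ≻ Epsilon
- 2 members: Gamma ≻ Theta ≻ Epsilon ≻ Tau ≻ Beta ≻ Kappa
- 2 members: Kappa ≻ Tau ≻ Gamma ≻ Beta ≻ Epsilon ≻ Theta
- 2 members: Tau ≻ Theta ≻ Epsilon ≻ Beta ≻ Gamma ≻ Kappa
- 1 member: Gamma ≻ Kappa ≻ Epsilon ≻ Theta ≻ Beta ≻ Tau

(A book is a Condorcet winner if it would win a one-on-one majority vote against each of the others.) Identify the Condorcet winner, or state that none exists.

Check each pair by majority over 13 ballots:
Theta vs Epsilon: 6 to 7, Epsilon.
Theta vs Gamma: Theta preferred on 4+2+2 = 8 ballots; Theta wins 8–5.
Theta vs Tau: 9 to 4, Theta.
Theta vs Beta: Theta is ranked higher on 2+2+2+1 = 7 ballots, Beta on 6. Theta wins 7–6.
Theta vs Kappa: Theta is ranked higher on 4+2+2+2 = 10 ballots, Kappa on 3. Theta wins 10–3.
Epsilon vs Gamma: Epsilon is ranked higher on 4+2 = 6 ballots, Gamma on 7. Gamma wins 7–6.
Epsilon vs Tau: 7 to 6, Epsilon.
Epsilon vs Beta: 4+2+2+1 = 9 for Epsilon, 4 for Beta — Epsilon by 9–4.
Epsilon vs Kappa: Epsilon is ranked higher on 4+2+2 = 8 ballots, Kappa on 5. Epsilon wins 8–5.
Gamma vs Tau: 4+2+1 = 7 for Gamma, 6 for Tau — Gamma by 7–6.
Gamma vs Beta: Gamma is ranked higher on 2+2+1 = 5 ballots, Beta on 8. Beta wins 8–5.
Gamma vs Kappa: 4+2+2+2+1 = 11 for Gamma, 2 for Kappa — Gamma by 11–2.
Tau vs Beta: Tau is ranked higher on 2+2+2 = 6 ballots, Beta on 7. Beta wins 7–6.
Tau vs Kappa: Tau is ranked higher on 4+2+2+2 = 10 ballots, Kappa on 3. Tau wins 10–3.
Beta vs Kappa: Beta preferred on 4+2+2+2 = 10 ballots; Beta wins 10–3.
Every book loses at least once (Theta loses to Epsilon; Epsilon loses to Gamma; Gamma loses to Theta; Tau loses to Theta; Beta loses to Theta; Kappa loses to Theta). The majority relation contains the cycle Theta > Gamma > Epsilon > Theta, so there is no Condorcet winner.

none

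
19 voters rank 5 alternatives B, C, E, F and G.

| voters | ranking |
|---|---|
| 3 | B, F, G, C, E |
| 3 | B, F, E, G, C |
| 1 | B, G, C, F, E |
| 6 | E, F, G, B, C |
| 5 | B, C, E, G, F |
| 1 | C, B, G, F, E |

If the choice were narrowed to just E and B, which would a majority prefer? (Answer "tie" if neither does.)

Ballots ranking E above B: 6.
Ballots ranking B above E: 19 − 6 = 13.
B wins the head-to-head 13–6.

B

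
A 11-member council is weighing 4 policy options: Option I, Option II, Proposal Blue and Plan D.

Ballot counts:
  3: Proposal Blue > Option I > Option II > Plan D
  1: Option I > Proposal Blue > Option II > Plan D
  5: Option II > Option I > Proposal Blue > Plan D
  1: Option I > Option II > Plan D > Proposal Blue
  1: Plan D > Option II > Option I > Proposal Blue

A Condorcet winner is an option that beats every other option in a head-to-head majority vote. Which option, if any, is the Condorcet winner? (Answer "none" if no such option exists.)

Option II

Check each pair by majority over 11 ballots:
Option I vs Option II: Option II wins 6–5.
Option I–Proposal Blue: Option I 8–3.
Option I vs Plan D: 3+1+5+1 = 10 for Option I, 1 for Plan D — Option I by 10–1.
Option II vs Proposal Blue: Option II, 7–4.
Option II vs Plan D: Option II, 10–1.
Proposal Blue vs Plan D: Proposal Blue wins 9–2.
Option II defeats every rival head-to-head and is the Condorcet winner.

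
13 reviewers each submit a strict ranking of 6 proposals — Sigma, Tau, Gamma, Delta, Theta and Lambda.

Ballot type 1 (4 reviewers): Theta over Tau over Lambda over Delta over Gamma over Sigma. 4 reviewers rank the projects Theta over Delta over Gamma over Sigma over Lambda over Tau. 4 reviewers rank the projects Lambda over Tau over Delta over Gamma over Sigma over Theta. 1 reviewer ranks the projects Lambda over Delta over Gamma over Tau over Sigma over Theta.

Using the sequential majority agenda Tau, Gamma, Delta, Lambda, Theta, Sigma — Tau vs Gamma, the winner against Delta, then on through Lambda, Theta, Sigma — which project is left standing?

Round 1: Tau vs Gamma — 8–5, Tau advances.
Round 2: Tau vs Delta — 8–5, Tau advances.
Round 3: Tau vs Lambda — 4–9, Lambda advances.
Round 4: Lambda vs Theta — 5–8, Theta advances.
Round 5: Theta vs Sigma — 8–5, Theta advances.
The agenda winner is Theta.

Theta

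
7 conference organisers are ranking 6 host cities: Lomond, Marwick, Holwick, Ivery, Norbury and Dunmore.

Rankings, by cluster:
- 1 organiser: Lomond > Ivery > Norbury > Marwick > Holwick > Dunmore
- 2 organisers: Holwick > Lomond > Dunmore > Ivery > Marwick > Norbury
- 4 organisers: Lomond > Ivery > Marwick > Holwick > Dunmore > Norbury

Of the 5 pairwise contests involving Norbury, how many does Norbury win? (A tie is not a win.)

0

Norbury against each rival (7 organisers):
Norbury vs Lomond: 0 for Norbury, 7 for Lomond — Lomond by 7–0.
Norbury vs Marwick: 1 to 6, Marwick.
Norbury–Holwick: Holwick 6–1.
Norbury vs Ivery: Ivery wins 7–0.
Norbury vs Dunmore: Dunmore, 6–1.
Norbury beats no one; loses to Lomond, Marwick, Holwick, Ivery, Dunmore — 0 pairwise wins.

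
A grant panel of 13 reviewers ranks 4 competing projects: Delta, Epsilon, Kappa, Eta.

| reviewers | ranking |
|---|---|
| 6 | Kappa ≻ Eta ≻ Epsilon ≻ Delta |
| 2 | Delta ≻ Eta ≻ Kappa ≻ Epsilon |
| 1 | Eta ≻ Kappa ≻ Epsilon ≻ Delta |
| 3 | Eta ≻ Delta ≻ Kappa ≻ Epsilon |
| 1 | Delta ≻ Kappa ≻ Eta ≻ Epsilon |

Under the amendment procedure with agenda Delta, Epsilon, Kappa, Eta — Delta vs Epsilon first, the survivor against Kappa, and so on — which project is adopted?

Kappa

Round 1: Delta vs Epsilon — 6–7, Epsilon advances.
Round 2: Epsilon vs Kappa — 0–13, Kappa advances.
Round 3: Kappa vs Eta — 7–6, Kappa advances.
The agenda winner is Kappa.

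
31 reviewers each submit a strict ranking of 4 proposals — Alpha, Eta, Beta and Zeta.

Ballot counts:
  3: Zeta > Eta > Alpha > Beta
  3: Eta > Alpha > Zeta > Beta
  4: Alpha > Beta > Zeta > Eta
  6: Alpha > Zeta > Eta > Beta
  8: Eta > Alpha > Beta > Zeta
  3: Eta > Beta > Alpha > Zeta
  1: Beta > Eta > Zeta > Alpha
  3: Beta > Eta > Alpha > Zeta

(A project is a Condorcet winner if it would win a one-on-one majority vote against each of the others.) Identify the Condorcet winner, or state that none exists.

Head-to-head results (31 reviewers):
Alpha vs Eta: 4+6 = 10 for Alpha, 21 for Eta — Eta by 21–10.
Alpha vs Beta: 24 to 7, Alpha.
Alpha vs Zeta: Alpha preferred on 3+4+6+8+3+3 = 27 ballots; Alpha wins 27–4.
Eta vs Beta: 3+3+6+8+3 = 23 for Eta, 8 for Beta — Eta by 23–8.
Eta vs Zeta: Eta preferred on 3+8+3+1+3 = 18 ballots; Eta wins 18–13.
Beta vs Zeta: 19 to 12, Beta.
Only Eta has no losses; Eta is the Condorcet winner.

Eta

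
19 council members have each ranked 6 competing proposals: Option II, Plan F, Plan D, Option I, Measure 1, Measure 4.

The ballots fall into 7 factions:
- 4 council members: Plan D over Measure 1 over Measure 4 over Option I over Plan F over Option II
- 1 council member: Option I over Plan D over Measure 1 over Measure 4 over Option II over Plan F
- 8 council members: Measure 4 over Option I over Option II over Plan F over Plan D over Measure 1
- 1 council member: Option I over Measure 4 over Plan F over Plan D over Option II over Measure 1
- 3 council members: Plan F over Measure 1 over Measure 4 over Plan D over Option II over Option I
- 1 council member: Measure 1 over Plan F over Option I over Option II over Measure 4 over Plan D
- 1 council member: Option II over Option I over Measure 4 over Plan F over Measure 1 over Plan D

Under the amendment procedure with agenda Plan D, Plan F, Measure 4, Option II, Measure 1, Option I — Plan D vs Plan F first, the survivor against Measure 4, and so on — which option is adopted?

Round 1: Plan D vs Plan F — 5–14, Plan F advances.
Round 2: Plan F vs Measure 4 — 4–15, Measure 4 advances.
Round 3: Measure 4 vs Option II — 17–2, Measure 4 advances.
Round 4: Measure 4 vs Measure 1 — 10–9, Measure 4 advances.
Round 5: Measure 4 vs Option I — 15–4, Measure 4 advances.
The agenda winner is Measure 4.

Measure 4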